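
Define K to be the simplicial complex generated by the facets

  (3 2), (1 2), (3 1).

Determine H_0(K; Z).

Fix the vertex order 1 < 2 < 3 and write every simplex with vertices in increasing order. Then dim K = 1 and the simplices of K are:

  0-simplices (3): [1], [2], [3]
  1-simplices (3): [1,2], [1,3], [2,3]

Hence C_0 ≅ Z^3, C_1 ≅ Z^3.

∂_1: C_1 → C_0 sends each edge [p,q] (with p < q) to q − p. For instance
  ∂[1,3] = [3] − [1].
This gives a 3×3 integer matrix of rank 2; reducing to Smith normal form yields diagonal entries (1,1).

Reading off H_k = ker ∂_k / im ∂_{k+1}:

  H_0: rank C_0 − rank ∂_1 = 3 − 2 = 1, and the invariant factors of ∂_1 are all 1, so H_0 = Z.

H_0 = Z.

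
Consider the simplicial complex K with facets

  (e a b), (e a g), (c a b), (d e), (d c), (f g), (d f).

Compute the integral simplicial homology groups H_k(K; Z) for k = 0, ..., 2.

H_0 = Z,  H_1 = Z^2,  H_2 = 0.

Fix the vertex order a < b < c < d < e < f < g and write every simplex with vertices in increasing order. Then dim K = 2 and the simplices of K are:

  0-simplices (7): a, b, c, d, e, f, g
  1-simplices (11): ab, ac, ae, ag, bc, be, cd, de, df, eg, fg
  2-simplices (3): abc, abe, aeg

Hence C_0 ≅ Z^7, C_1 ≅ Z^11, C_2 ≅ Z^3.

∂_1: C_1 → C_0 maps an edge to its endpoints' difference, ∂[p,q] = q − p.
As a 7×11 matrix over Z this has rank 6, with invariant factors (1,1,1,1,1,1).

∂_2: C_2 → C_1 acts by ∂[p,q,r] = [q,r] − [p,r] + [p,q]. For instance
  ∂abc = bc − ac + ab,
  ∂abe = be − ae + ab.
The 11×3 boundary matrix has rank 3 and Smith normal form diag(1,1,1).

Computing H_k = (kernel of ∂_k) / (image of ∂_{k+1}):

  H_0: rank C_0 − rank ∂_1 = 7 − 6 = 1, and the invariant factors of ∂_1 are all 1, so H_0 = Z.
  H_1: rank ker ∂_1 − rank ∂_2 = (11 − 6) − 3 = 2, and the invariant factors of ∂_2 are all 1, so H_1 = Z^2.
  H_2: rank ker ∂_2 − rank ∂_3 = (3 − 3) − 0 = 0, and there is no ∂_3, so H_2 = 0.

As a check, the Euler characteristic is 7 − 11 + 3 = -1, which agrees with 1 − 2 + 0 = -1.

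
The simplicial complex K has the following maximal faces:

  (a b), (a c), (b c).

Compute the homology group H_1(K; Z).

We work with the vertex ordering a < b < c. The simplices of K, each written with vertices in increasing order, are:

  0-simplices (3): a, b, c
  1-simplices (3): ab, ac, bc

giving chain groups C_0 ≅ Z^3, C_1 ≅ Z^3.

Boundary ∂_1: C_1 → C_0 is given by ∂[p,q] = [q] − [p]. For instance
  ∂bc = c − b.
As a 3×3 matrix over Z this has rank 2, with invariant factors (1,1).

Reading off H_k = ker ∂_k / im ∂_{k+1}:

  H_1: rank ker ∂_1 − rank ∂_2 = (3 − 2) − 0 = 1, and there is no ∂_2, so H_1 = Z.

H_1 ≅ Z.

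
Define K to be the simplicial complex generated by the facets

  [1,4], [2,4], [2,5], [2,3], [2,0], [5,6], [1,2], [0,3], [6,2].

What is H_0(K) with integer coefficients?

Fix the vertex order 0 < 1 < 2 < 3 < 4 < 5 < 6 and write every simplex with vertices in increasing order. Then dim K = 1 and the simplices of K are:

  0-simplices (7): [0], [1], [2], [3], [4], [5], [6]
  1-simplices (9): [0,2], [0,3], [1,2], [1,4], [2,3], [2,4], [2,5], [2,6], [5,6]

so the chain groups are C_0 ≅ Z^7, C_1 ≅ Z^9.

∂_1: C_1 → C_0 is given by ∂[p,q] = [q] − [p].
The resulting 7×9 matrix has rank 6, and its Smith normal form has invariant factors (1,1,1,1,1,1).

Reading off H_k = ker ∂_k / im ∂_{k+1}:

  H_0: rank C_0 − rank ∂_1 = 7 − 6 = 1, and the invariant factors of ∂_1 are all 1, so H_0 ≅ Z.

H_0 ≅ Z.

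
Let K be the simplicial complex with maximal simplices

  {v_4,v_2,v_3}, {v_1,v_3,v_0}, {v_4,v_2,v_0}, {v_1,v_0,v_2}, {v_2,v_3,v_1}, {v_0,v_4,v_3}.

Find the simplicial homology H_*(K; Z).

Fix the vertex order v_0 < v_1 < v_2 < v_3 < v_4 and write every simplex with vertices in increasing order. Then dim K = 2 and the simplices of K are:

  0-simplices (5): [v_0], [v_1], [v_2], [v_3], [v_4]
  1-simplices (9): [v_0,v_1], [v_0,v_2], [v_0,v_3], [v_0,v_4], [v_1,v_2], [v_1,v_3], [v_2,v_3], [v_2,v_4], [v_3,v_4]
  2-simplices (6): [v_0,v_1,v_2], [v_0,v_1,v_3], [v_0,v_2,v_4], [v_0,v_3,v_4], [v_1,v_2,v_3], [v_2,v_3,v_4]

Hence C_0 ≅ Z^5, C_1 ≅ Z^9, C_2 ≅ Z^6.

Boundary ∂_1: C_1 → C_0 maps an edge to its endpoints' difference, ∂[p,q] = q − p. For instance
  ∂[v_0,v_1] = [v_1] − [v_0].
This gives a 5×9 integer matrix of rank 4; reducing to Smith normal form yields diagonal entries (1,1,1,1).

Boundary ∂_2: C_2 → C_1 acts by ∂[p,q,r] = [q,r] − [p,r] + [p,q]. For instance
  ∂[v_0,v_3,v_4] = [v_3,v_4] − [v_0,v_4] + [v_0,v_3],
  ∂[v_0,v_1,v_2] = [v_1,v_2] − [v_0,v_2] + [v_0,v_1].
The 9×6 boundary matrix has rank 5 and Smith normal form diag(1,1,1,1,1).

Now H_k = ker ∂_k / im ∂_{k+1}, so:

  H_0: rank C_0 − rank ∂_1 = 5 − 4 = 1, and the invariant factors of ∂_1 are all 1, so H_0 = Z.
  H_1: rank ker ∂_1 − rank ∂_2 = (9 − 4) − 5 = 0, and the invariant factors of ∂_2 are all 1, so H_1 = 0.
  H_2: rank ker ∂_2 − rank ∂_3 = (6 − 5) − 0 = 1, and there is no ∂_3, so H_2 = Z.

As a check, the Euler characteristic is 5 − 9 + 6 = 2, which agrees with 1 − 0 + 1 = 2.
(K is a triangulation of the 2-sphere S^2.)

H_0 = Z,  H_1 = 0,  H_2 = Z.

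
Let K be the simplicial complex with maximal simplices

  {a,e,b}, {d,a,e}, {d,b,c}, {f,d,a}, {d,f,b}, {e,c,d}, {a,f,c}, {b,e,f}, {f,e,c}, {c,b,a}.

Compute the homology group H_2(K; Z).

Fix the vertex order a < b < c < d < e < f and write every simplex with vertices in increasing order. Then dim K = 2 and the simplices of K are:

  0-simplices (6): a, b, c, d, e, f
  1-simplices (15): ab, ac, ad, ae, af, bc, bd, be, bf, cd, ce, cf, de, df, ef
  2-simplices (10): abc, abe, acf, ade, adf, bcd, bdf, bef, cde, cef

giving chain groups C_0 ≅ Z^6, C_1 ≅ Z^15, C_2 ≅ Z^10.

∂_1: C_1 → C_0 sends each edge [p,q] (with p < q) to q − p. For instance
  ∂ce = e − c.
As a 6×15 matrix over Z this has rank 5, with invariant factors (1,1,1,1,1).

Boundary ∂_2: C_2 → C_1 acts by ∂[p,q,r] = [q,r] − [p,r] + [p,q]. For instance
  ∂bcd = cd − bd + bc,
  ∂cef = ef − cf + ce.
The 15×10 boundary matrix has rank 10 and Smith normal form diag(1,1,1,1,1,1,1,1,1,2).

From H_k ≅ ker(∂_k) / im(∂_{k+1}) we obtain:

  H_2: rank ker ∂_2 − rank ∂_3 = (10 − 10) − 0 = 0, and there is no ∂_3, so H_2 ≅ 0.

(K is a triangulation of the real projective plane RP^2.)

H_2 = 0.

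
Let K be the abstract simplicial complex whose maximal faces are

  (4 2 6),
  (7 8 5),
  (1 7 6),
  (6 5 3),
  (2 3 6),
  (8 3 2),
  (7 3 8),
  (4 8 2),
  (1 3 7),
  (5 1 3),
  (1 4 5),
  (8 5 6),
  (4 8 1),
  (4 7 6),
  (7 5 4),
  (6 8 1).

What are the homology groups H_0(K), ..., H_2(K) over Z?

H_0 ≅ Z,  H_1 ≅ Z^2,  H_2 ≅ Z.

Take the total order 1 < 2 < 3 < 4 < 5 < 6 < 7 < 8 on the vertex set. Then K (dimension 2) consists of the simplices:

  0-simplices (8): [1], [2], [3], [4], [5], [6], [7], [8]
  1-simplices (24): (24 of them)
  2-simplices (16): [1,3,5], [1,3,7], [1,4,5], [1,4,8], [1,6,7], [1,6,8], [2,3,6], [2,3,8], [2,4,6], [2,4,8], [3,5,6], [3,7,8], [4,5,7], [4,6,7], [5,6,8], [5,7,8]

Hence C_0 ≅ Z^8, C_1 ≅ Z^24, C_2 ≅ Z^16.

The boundary map ∂_1: C_1 → C_0 maps an edge to its endpoints' difference, ∂[p,q] = q − p.
This gives a 8×24 integer matrix of rank 7; reducing to Smith normal form yields diagonal entries (1,1,1,1,1,1,1).

The boundary map ∂_2: C_2 → C_1 maps a triangle to the signed sum of its edges. For instance
  ∂[1,4,5] = [4,5] − [1,5] + [1,4],
  ∂[1,3,7] = [3,7] − [1,7] + [1,3].
As a 24×16 matrix over Z this has rank 15, with invariant factors (1,1,1,1,1,1,1,1,1,1,1,1,1,1,1).

Computing H_k = (kernel of ∂_k) / (image of ∂_{k+1}):

  H_0: rank C_0 − rank ∂_1 = 8 − 7 = 1, and the invariant factors of ∂_1 are all 1, so H_0 = Z.
  H_1: rank ker ∂_1 − rank ∂_2 = (24 − 7) − 15 = 2, and the invariant factors of ∂_2 are all 1, so H_1 = Z^2.
  H_2: rank ker ∂_2 − rank ∂_3 = (16 − 15) − 0 = 1, and there is no ∂_3, so H_2 = Z.

As a check, the Euler characteristic is 8 − 24 + 16 = 0, which agrees with 1 − 2 + 1 = 0.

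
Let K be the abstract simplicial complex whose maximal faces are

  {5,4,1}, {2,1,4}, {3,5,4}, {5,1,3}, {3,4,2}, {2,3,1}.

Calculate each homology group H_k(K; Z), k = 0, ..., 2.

K has 5 vertices, 9 edges, 6 triangles.
rank ∂_0 = 0, rank ∂_1 = 4 ⇒ b_0 = 5 − 0 − 4 = 1; all invariant factors of ∂_1 are 1 so no torsion. So H_0 = Z.
rank ∂_1 = 4, rank ∂_2 = 5 ⇒ b_1 = 9 − 4 − 5 = 0; all invariant factors of ∂_2 are 1 so no torsion. So H_1 = 0.
rank ∂_2 = 5, rank ∂_3 = 0 ⇒ b_2 = 6 − 5 − 0 = 1. So H_2 = Z.

H_0 = Z,  H_1 = 0,  H_2 = Z.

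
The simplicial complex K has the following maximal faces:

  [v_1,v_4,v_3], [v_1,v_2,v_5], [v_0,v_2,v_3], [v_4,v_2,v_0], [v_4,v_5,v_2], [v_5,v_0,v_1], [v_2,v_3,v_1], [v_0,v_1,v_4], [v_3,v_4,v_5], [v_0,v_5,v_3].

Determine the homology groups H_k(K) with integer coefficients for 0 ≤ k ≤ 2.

Fix the vertex order v_0 < v_1 < v_2 < v_3 < v_4 < v_5 and write every simplex with vertices in increasing order. Then dim K = 2 and the simplices of K are:

  0-simplices (6): [v_0], [v_1], [v_2], [v_3], [v_4], [v_5]
  1-simplices (15): (15 of them)
  2-simplices (10): [v_0,v_1,v_4], [v_0,v_1,v_5], [v_0,v_2,v_3], [v_0,v_2,v_4], [v_0,v_3,v_5], [v_1,v_2,v_3], [v_1,v_2,v_5], [v_1,v_3,v_4], [v_2,v_4,v_5], [v_3,v_4,v_5]

so the chain groups are C_0 ≅ Z^6, C_1 ≅ Z^15, C_2 ≅ Z^10.

∂_1: C_1 → C_0 sends each edge [p,q] (with p < q) to q − p.
As a 6×15 matrix over Z this has rank 5, with invariant factors (1,1,1,1,1).

The boundary map ∂_2: C_2 → C_1 sends each 2-simplex [p,q,r] to [q,r] − [p,r] + [p,q]. For instance
  ∂[v_3,v_4,v_5] = [v_4,v_5] − [v_3,v_5] + [v_3,v_4],
  ∂[v_1,v_2,v_3] = [v_2,v_3] − [v_1,v_3] + [v_1,v_2].
The resulting 15×10 matrix has rank 10, and its Smith normal form has invariant factors (1,1,1,1,1,1,1,1,1,2).

Reading off H_k = ker ∂_k / im ∂_{k+1}:

  H_0: rank C_0 − rank ∂_1 = 6 − 5 = 1, and the invariant factors of ∂_1 are all 1, so H_0 = Z.
  H_1: rank ker ∂_1 − rank ∂_2 = (15 − 5) − 10 = 0, and ∂_2 has invariant factor 2 > 1, so H_1 = Z/2.
  H_2: rank ker ∂_2 − rank ∂_3 = (10 − 10) − 0 = 0, and there is no ∂_3, so H_2 = 0.

(K is a triangulation of the real projective plane RP^2.)

H_0 ≅ Z,  H_1 ≅ Z/2,  H_2 = 0.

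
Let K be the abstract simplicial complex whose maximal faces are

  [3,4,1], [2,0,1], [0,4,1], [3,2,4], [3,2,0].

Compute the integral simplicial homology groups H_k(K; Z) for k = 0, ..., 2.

K has 5 vertices, 10 edges, 5 triangles.
rank ∂_0 = 0, rank ∂_1 = 4 ⇒ b_0 = 5 − 0 − 4 = 1; all invariant factors of ∂_1 are 1 so no torsion. So H_0 ≅ Z.
rank ∂_1 = 4, rank ∂_2 = 5 ⇒ b_1 = 10 − 4 − 5 = 1; all invariant factors of ∂_2 are 1 so no torsion. So H_1 ≅ Z.
rank ∂_2 = 5, rank ∂_3 = 0 ⇒ b_2 = 5 − 5 − 0 = 0. So H_2 ≅ 0.

H_0 = Z,  H_1 = Z,  H_2 = 0.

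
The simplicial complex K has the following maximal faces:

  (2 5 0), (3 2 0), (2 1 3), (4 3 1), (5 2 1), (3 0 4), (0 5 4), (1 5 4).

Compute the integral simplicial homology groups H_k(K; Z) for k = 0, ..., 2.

Order the vertices as 0 < 1 < 2 < 3 < 4 < 5. Listing each simplex with vertices in this order, K has dimension 2 with simplices:

  0-simplices (6): [0], [1], [2], [3], [4], [5]
  1-simplices (12): [0,2], [0,3], [0,4], [0,5], [1,2], [1,3], [1,4], [1,5], [2,3], [2,5], [3,4], [4,5]
  2-simplices (8): [0,2,3], [0,2,5], [0,3,4], [0,4,5], [1,2,3], [1,2,5], [1,3,4], [1,4,5]

Hence C_0 ≅ Z^6, C_1 ≅ Z^12, C_2 ≅ Z^8.

Boundary ∂_1: C_1 → C_0 maps an edge to its endpoints' difference, ∂[p,q] = q − p.
This gives a 6×12 integer matrix of rank 5; reducing to Smith normal form yields diagonal entries (1,1,1,1,1).

Boundary ∂_2: C_2 → C_1 maps a triangle to the signed sum of its edges. For instance
  ∂[0,3,4] = [3,4] − [0,4] + [0,3],
  ∂[0,2,3] = [2,3] − [0,3] + [0,2].
The resulting 12×8 matrix has rank 7, and its Smith normal form has invariant factors (1,1,1,1,1,1,1).

Now H_k = ker ∂_k / im ∂_{k+1}, so:

  H_0: rank C_0 − rank ∂_1 = 6 − 5 = 1, and the invariant factors of ∂_1 are all 1, so H_0 = Z.
  H_1: rank ker ∂_1 − rank ∂_2 = (12 − 5) − 7 = 0, and the invariant factors of ∂_2 are all 1, so H_1 = 0.
  H_2: rank ker ∂_2 − rank ∂_3 = (8 − 7) − 0 = 1, and there is no ∂_3, so H_2 = Z.

As a check, the Euler characteristic is 6 − 12 + 8 = 2, which agrees with 1 − 0 + 1 = 2.

H_0 = Z,  H_1 = 0,  H_2 = Z.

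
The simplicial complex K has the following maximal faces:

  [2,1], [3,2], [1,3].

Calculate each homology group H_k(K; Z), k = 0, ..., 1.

H_0 ≅ Z,  H_1 ≅ Z.

Fix the vertex order 1 < 2 < 3 and write every simplex with vertices in increasing order. Then dim K = 1 and the simplices of K are:

  0-simplices (3): [1], [2], [3]
  1-simplices (3): [1,2], [1,3], [2,3]

so the chain groups are C_0 ≅ Z^3, C_1 ≅ Z^3.

∂_1: C_1 → C_0 is given by ∂[p,q] = [q] − [p]. For instance
  ∂[1,3] = [3] − [1].
This gives a 3×3 integer matrix of rank 2; reducing to Smith normal form yields diagonal entries (1,1).

From H_k ≅ ker(∂_k) / im(∂_{k+1}) we obtain:

  H_0: rank C_0 − rank ∂_1 = 3 − 2 = 1, and the invariant factors of ∂_1 are all 1, so H_0 = Z.
  H_1: rank ker ∂_1 − rank ∂_2 = (3 − 2) − 0 = 1, and there is no ∂_2, so H_1 = Z.

As a check, the Euler characteristic is 3 − 3 = 0, which agrees with 1 − 1 = 0.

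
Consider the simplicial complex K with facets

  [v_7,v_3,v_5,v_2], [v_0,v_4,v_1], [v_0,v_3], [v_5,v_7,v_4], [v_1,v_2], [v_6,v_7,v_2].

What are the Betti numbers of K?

b_0 = 1, b_1 = 2, b_2 = 0, b_3 = 0.

We work with the vertex ordering v_0 < v_1 < v_2 < v_3 < v_4 < v_5 < v_6 < v_7. The simplices of K, each written with vertices in increasing order, are:

  0-simplices (8): [v_0], [v_1], [v_2], [v_3], [v_4], [v_5], [v_6], [v_7]
  1-simplices (15): (15 of them)
  2-simplices (7): [v_0,v_1,v_4], [v_2,v_3,v_5], [v_2,v_3,v_7], [v_2,v_5,v_7], [v_2,v_6,v_7], [v_3,v_5,v_7], [v_4,v_5,v_7]
  3-simplices (1): [v_2,v_3,v_5,v_7]

giving chain groups C_0 ≅ Z^8, C_1 ≅ Z^15, C_2 ≅ Z^7, C_3 ≅ Z^1.

∂_1: C_1 → C_0 is given by ∂[p,q] = [q] − [p]. For instance
  ∂[v_0,v_4] = [v_4] − [v_0].
This gives a 8×15 integer matrix of rank 7; reducing to Smith normal form yields diagonal entries (1,1,1,1,1,1,1).

∂_2: C_2 → C_1 acts by ∂[p,q,r] = [q,r] − [p,r] + [p,q]. For instance
  ∂[v_2,v_3,v_5] = [v_3,v_5] − [v_2,v_5] + [v_2,v_3],
  ∂[v_2,v_5,v_7] = [v_5,v_7] − [v_2,v_7] + [v_2,v_5].
As a 15×7 matrix over Z this has rank 6, with invariant factors (1,1,1,1,1,1).

∂_3: C_3 → C_2 sends each 3-simplex σ to the alternating sum Σ_i (−1)^i (σ with its i-th vertex removed). For instance
  ∂[v_2,v_3,v_5,v_7] = [v_3,v_5,v_7] − [v_2,v_5,v_7] + [v_2,v_3,v_7] − [v_2,v_3,v_5].
This gives a 7×1 integer matrix of rank 1; reducing to Smith normal form yields diagonal entries (1).

Now H_k = ker ∂_k / im ∂_{k+1}, so:

  H_0: rank C_0 − rank ∂_1 = 8 − 7 = 1, and the invariant factors of ∂_1 are all 1, so H_0 = Z.
  H_1: rank ker ∂_1 − rank ∂_2 = (15 − 7) − 6 = 2, and the invariant factors of ∂_2 are all 1, so H_1 = Z^2.
  H_2: rank ker ∂_2 − rank ∂_3 = (7 − 6) − 1 = 0, and the invariant factors of ∂_3 are all 1, so H_2 = 0.
  H_3: rank ker ∂_3 − rank ∂_4 = (1 − 1) − 0 = 0, and there is no ∂_4, so H_3 = 0.

As a check, the Euler characteristic is 8 − 15 + 7 − 1 = -1, which agrees with 1 − 2 + 0 − 0 = -1.

Hence the Betti numbers are b_0 = 1, b_1 = 2, b_2 = 0, b_3 = 0.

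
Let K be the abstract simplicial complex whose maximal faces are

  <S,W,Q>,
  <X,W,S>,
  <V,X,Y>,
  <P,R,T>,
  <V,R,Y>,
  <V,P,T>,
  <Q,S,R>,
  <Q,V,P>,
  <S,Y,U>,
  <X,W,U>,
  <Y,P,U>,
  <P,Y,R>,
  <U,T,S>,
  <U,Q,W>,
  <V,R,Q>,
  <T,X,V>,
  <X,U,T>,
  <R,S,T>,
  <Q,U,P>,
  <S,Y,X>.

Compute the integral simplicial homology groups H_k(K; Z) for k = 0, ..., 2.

H_0 ≅ Z,  H_1 ≅ Z ⊕ Z_2,  H_2 = 0.

We work with the vertex ordering P < Q < R < S < T < U < V < W < X < Y. The simplices of K, each written with vertices in increasing order, are:

  0-simplices (10): P, Q, R, S, T, U, V, W, X, Y
  1-simplices (30): PQ, PR, PT, PU, PV, PY, QR, QS, QU, QV, QW, RS, RT, RV, RY, ST, SU, SW, SX, SY, TU, TV, TX, UW, UX, UY, VX, VY, WX, XY
  2-simplices (20): PQU, PQV, PRT, PRY, PTV, PUY, QRS, QRV, QSW, QUW, RST, RVY, STU, SUY, SWX, SXY, TUX, TVX, UWX, VXY

Hence C_0 ≅ Z^10, C_1 ≅ Z^30, C_2 ≅ Z^20.

∂_1: C_1 → C_0 is given by ∂[p,q] = [q] − [p].
This gives a 10×30 integer matrix of rank 9; reducing to Smith normal form yields diagonal entries (1,1,1,1,1,1,1,1,1).

Boundary ∂_2: C_2 → C_1 sends each 2-simplex [p,q,r] to [q,r] − [p,r] + [p,q]. For instance
  ∂QRS = RS − QS + QR,
  ∂QUW = UW − QW + QU.
The 30×20 boundary matrix has rank 20 and Smith normal form diag(1,1,1,1,1,1,1,1,1,1,1,1,1,1,1,1,1,1,1,2).

Reading off H_k = ker ∂_k / im ∂_{k+1}:

  H_0: rank C_0 − rank ∂_1 = 10 − 9 = 1, and the invariant factors of ∂_1 are all 1, so H_0 ≅ Z.
  H_1: rank ker ∂_1 − rank ∂_2 = (30 − 9) − 20 = 1, and ∂_2 has invariant factor 2 > 1, so H_1 ≅ Z ⊕ Z_2.
  H_2: rank ker ∂_2 − rank ∂_3 = (20 − 20) − 0 = 0, and there is no ∂_3, so H_2 ≅ 0.

As a check, the Euler characteristic is 10 − 30 + 20 = 0, which agrees with 1 − 1 + 0 = 0.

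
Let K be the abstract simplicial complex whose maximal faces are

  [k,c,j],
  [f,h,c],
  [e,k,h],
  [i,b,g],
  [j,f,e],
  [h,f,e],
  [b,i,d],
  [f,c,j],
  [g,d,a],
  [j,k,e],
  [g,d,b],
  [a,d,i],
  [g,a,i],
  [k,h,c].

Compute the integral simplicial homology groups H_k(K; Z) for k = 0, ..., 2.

Take the total order a < b < c < d < e < f < g < h < i < j < k on the vertex set. Then K (dimension 2) consists of the simplices:

  0-simplices (11): a, b, c, d, e, f, g, h, i, j, k
  1-simplices (21): ad, ag, ai, bd, bg, bi, cf, ch, cj, ck, dg, di, ef, eh, ej, ek, fh, fj, gi, hk, jk
  2-simplices (14): adg, adi, agi, bdg, bdi, bgi, cfh, cfj, chk, cjk, efh, efj, ehk, ejk

giving chain groups C_0 ≅ Z^11, C_1 ≅ Z^21, C_2 ≅ Z^14.

∂_1: C_1 → C_0 is given by ∂[p,q] = [q] − [p].
The resulting 11×21 matrix has rank 9, and its Smith normal form has invariant factors (1,1,1,1,1,1,1,1,1).

Boundary ∂_2: C_2 → C_1 acts by ∂[p,q,r] = [q,r] − [p,r] + [p,q]. For instance
  ∂bdi = di − bi + bd,
  ∂cfh = fh − ch + cf.
The 21×14 boundary matrix has rank 12 and Smith normal form diag(1,1,1,1,1,1,1,1,1,1,1,1).

Now H_k = ker ∂_k / im ∂_{k+1}, so:

  H_0: rank C_0 − rank ∂_1 = 11 − 9 = 2, and the invariant factors of ∂_1 are all 1, so H_0 ≅ Z^2.
  H_1: rank ker ∂_1 − rank ∂_2 = (21 − 9) − 12 = 0, and the invariant factors of ∂_2 are all 1, so H_1 ≅ 0.
  H_2: rank ker ∂_2 − rank ∂_3 = (14 − 12) − 0 = 2, and there is no ∂_3, so H_2 ≅ Z^2.

H_0 ≅ Z^2,  H_1 = 0,  H_2 ≅ Z^2.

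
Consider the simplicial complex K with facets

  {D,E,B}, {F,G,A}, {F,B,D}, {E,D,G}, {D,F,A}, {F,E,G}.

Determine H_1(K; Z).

Fix the vertex order A < B < D < E < F < G and write every simplex with vertices in increasing order. Then dim K = 2 and the simplices of K are:

  0-simplices (6): A, B, D, E, F, G
  1-simplices (12): AD, AF, AG, BD, BE, BF, DE, DF, DG, EF, EG, FG
  2-simplices (6): ADF, AFG, BDE, BDF, DEG, EFG

so the chain groups are C_0 ≅ Z^6, C_1 ≅ Z^12, C_2 ≅ Z^6.

∂_1: C_1 → C_0 maps an edge to its endpoints' difference, ∂[p,q] = q − p. For instance
  ∂DG = G − D.
As a 6×12 matrix over Z this has rank 5, with invariant factors (1,1,1,1,1).

The boundary map ∂_2: C_2 → C_1 acts by ∂[p,q,r] = [q,r] − [p,r] + [p,q]. For instance
  ∂EFG = FG − EG + EF,
  ∂DEG = EG − DG + DE.
The resulting 12×6 matrix has rank 6, and its Smith normal form has invariant factors (1,1,1,1,1,1).

Reading off H_k = ker ∂_k / im ∂_{k+1}:

  H_1: rank ker ∂_1 − rank ∂_2 = (12 − 5) − 6 = 1, and the invariant factors of ∂_2 are all 1, so H_1 ≅ Z.

(K is a triangulation of the cylinder S^1 x I.)

H_1 = Z.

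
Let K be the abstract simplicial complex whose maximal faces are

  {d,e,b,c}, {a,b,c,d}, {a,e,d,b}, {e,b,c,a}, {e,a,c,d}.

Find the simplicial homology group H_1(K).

Fix the vertex order a < b < c < d < e and write every simplex with vertices in increasing order. Then dim K = 3 and the simplices of K are:

  0-simplices (5): a, b, c, d, e
  1-simplices (10): ab, ac, ad, ae, bc, bd, be, cd, ce, de
  2-simplices (10): abc, abd, abe, acd, ace, ade, bcd, bce, bde, cde
  3-simplices (5): abcd, abce, abde, acde, bcde

giving chain groups C_0 ≅ Z^5, C_1 ≅ Z^10, C_2 ≅ Z^10, C_3 ≅ Z^5.

∂_1: C_1 → C_0 sends each edge [p,q] (with p < q) to q − p. For instance
  ∂ad = d − a.
The resulting 5×10 matrix has rank 4, and its Smith normal form has invariant factors (1,1,1,1).

Boundary ∂_2: C_2 → C_1 sends each 2-simplex [p,q,r] to [q,r] − [p,r] + [p,q]. For instance
  ∂abc = bc − ac + ab,
  ∂ace = ce − ae + ac.
The resulting 10×10 matrix has rank 6, and its Smith normal form has invariant factors (1,1,1,1,1,1).

Boundary ∂_3: C_3 → C_2 sends each 3-simplex σ to the alternating sum Σ_i (−1)^i (σ with its i-th vertex removed). For instance
  ∂abcd = bcd − acd + abd − abc,
  ∂acde = cde − ade + ace − acd.
As a 10×5 matrix over Z this has rank 4, with invariant factors (1,1,1,1).

From H_k ≅ ker(∂_k) / im(∂_{k+1}) we obtain:

  H_1: rank ker ∂_1 − rank ∂_2 = (10 − 4) − 6 = 0, and the invariant factors of ∂_2 are all 1, so H_1 = 0.

H_1 ≅ 0.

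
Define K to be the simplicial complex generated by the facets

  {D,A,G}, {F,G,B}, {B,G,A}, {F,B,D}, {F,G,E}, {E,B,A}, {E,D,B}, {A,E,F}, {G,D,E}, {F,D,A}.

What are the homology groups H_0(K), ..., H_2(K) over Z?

Fix the vertex order A < B < D < E < F < G and write every simplex with vertices in increasing order. Then dim K = 2 and the simplices of K are:

  0-simplices (6): A, B, D, E, F, G
  1-simplices (15): AB, AD, AE, AF, AG, BD, BE, BF, BG, DE, DF, DG, EF, EG, FG
  2-simplices (10): ABE, ABG, ADF, ADG, AEF, BDE, BDF, BFG, DEG, EFG

Hence C_0 ≅ Z^6, C_1 ≅ Z^15, C_2 ≅ Z^10.

∂_1: C_1 → C_0 is given by ∂[p,q] = [q] − [p]. For instance
  ∂AB = B − A.
The 6×15 boundary matrix has rank 5 and Smith normal form diag(1,1,1,1,1).

∂_2: C_2 → C_1 acts by ∂[p,q,r] = [q,r] − [p,r] + [p,q]. For instance
  ∂AEF = EF − AF + AE,
  ∂ADG = DG − AG + AD.
This gives a 15×10 integer matrix of rank 10; reducing to Smith normal form yields diagonal entries (1,1,1,1,1,1,1,1,1,2).

From H_k ≅ ker(∂_k) / im(∂_{k+1}) we obtain:

  H_0: rank C_0 − rank ∂_1 = 6 − 5 = 1, and the invariant factors of ∂_1 are all 1, so H_0 ≅ Z.
  H_1: rank ker ∂_1 − rank ∂_2 = (15 − 5) − 10 = 0, and ∂_2 has invariant factor 2 > 1, so H_1 ≅ Z/2Z.
  H_2: rank ker ∂_2 − rank ∂_3 = (10 − 10) − 0 = 0, and there is no ∂_3, so H_2 ≅ 0.

(K is a triangulation of the real projective plane RP^2.)

H_0 = Z,  H_1 = Z/2Z,  H_2 = 0.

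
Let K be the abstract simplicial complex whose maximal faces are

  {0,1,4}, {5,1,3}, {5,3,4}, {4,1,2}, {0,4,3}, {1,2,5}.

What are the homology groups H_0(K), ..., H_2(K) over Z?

We work with the vertex ordering 0 < 1 < 2 < 3 < 4 < 5. The simplices of K, each written with vertices in increasing order, are:

  0-simplices (6): [0], [1], [2], [3], [4], [5]
  1-simplices (12): [0,1], [0,3], [0,4], [1,2], [1,3], [1,4], [1,5], [2,4], [2,5], [3,4], [3,5], [4,5]
  2-simplices (6): [0,1,4], [0,3,4], [1,2,4], [1,2,5], [1,3,5], [3,4,5]

giving chain groups C_0 ≅ Z^6, C_1 ≅ Z^12, C_2 ≅ Z^6.

The boundary map ∂_1: C_1 → C_0 maps an edge to its endpoints' difference, ∂[p,q] = q − p. For instance
  ∂[3,4] = [4] − [3].
As a 6×12 matrix over Z this has rank 5, with invariant factors (1,1,1,1,1).

The boundary map ∂_2: C_2 → C_1 acts by ∂[p,q,r] = [q,r] − [p,r] + [p,q]. For instance
  ∂[1,3,5] = [3,5] − [1,5] + [1,3],
  ∂[1,2,5] = [2,5] − [1,5] + [1,2].
As a 12×6 matrix over Z this has rank 6, with invariant factors (1,1,1,1,1,1).

Reading off H_k = ker ∂_k / im ∂_{k+1}:

  H_0: rank C_0 − rank ∂_1 = 6 − 5 = 1, and the invariant factors of ∂_1 are all 1, so H_0 ≅ Z.
  H_1: rank ker ∂_1 − rank ∂_2 = (12 − 5) − 6 = 1, and the invariant factors of ∂_2 are all 1, so H_1 ≅ Z.
  H_2: rank ker ∂_2 − rank ∂_3 = (6 − 6) − 0 = 0, and there is no ∂_3, so H_2 ≅ 0.

H_0 ≅ Z,  H_1 ≅ Z,  H_2 = 0.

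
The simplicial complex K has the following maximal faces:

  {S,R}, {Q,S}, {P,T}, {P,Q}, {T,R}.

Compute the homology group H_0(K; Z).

H_0 ≅ Z.

Take the total order P < Q < R < S < T on the vertex set. Then K (dimension 1) consists of the simplices:

  0-simplices (5): P, Q, R, S, T
  1-simplices (5): PQ, PT, QS, RS, RT

Hence C_0 ≅ Z^5, C_1 ≅ Z^5.

The boundary map ∂_1: C_1 → C_0 sends each edge [p,q] (with p < q) to q − p. For instance
  ∂RS = S − R.
This gives a 5×5 integer matrix of rank 4; reducing to Smith normal form yields diagonal entries (1,1,1,1).

Reading off H_k = ker ∂_k / im ∂_{k+1}:

  H_0: rank C_0 − rank ∂_1 = 5 − 4 = 1, and the invariant factors of ∂_1 are all 1, so H_0 ≅ Z.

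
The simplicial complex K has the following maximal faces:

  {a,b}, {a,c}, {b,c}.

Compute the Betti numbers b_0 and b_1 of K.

Take the total order a < b < c on the vertex set. Then K (dimension 1) consists of the simplices:

  0-simplices (3): a, b, c
  1-simplices (3): ab, ac, bc

Hence C_0 ≅ Z^3, C_1 ≅ Z^3.

∂_1: C_1 → C_0 is given by ∂[p,q] = [q] − [p]. For instance
  ∂ab = b − a.
This gives a 3×3 integer matrix of rank 2; reducing to Smith normal form yields diagonal entries (1,1).

Now H_k = ker ∂_k / im ∂_{k+1}, so:

  H_0: rank C_0 − rank ∂_1 = 3 − 2 = 1, and the invariant factors of ∂_1 are all 1, so H_0 = Z.
  H_1: rank ker ∂_1 − rank ∂_2 = (3 − 2) − 0 = 1, and there is no ∂_2, so H_1 = Z.

As a check, the Euler characteristic is 3 − 3 = 0, which agrees with 1 − 1 = 0.

Hence the Betti numbers are b_0 = 1, b_1 = 1.

b_0 = 1, b_1 = 1.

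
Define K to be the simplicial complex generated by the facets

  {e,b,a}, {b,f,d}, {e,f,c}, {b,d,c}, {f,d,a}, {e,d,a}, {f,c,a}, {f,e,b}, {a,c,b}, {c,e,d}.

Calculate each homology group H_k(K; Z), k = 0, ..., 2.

We work with the vertex ordering a < b < c < d < e < f. The simplices of K, each written with vertices in increasing order, are:

  0-simplices (6): a, b, c, d, e, f
  1-simplices (15): ab, ac, ad, ae, af, bc, bd, be, bf, cd, ce, cf, de, df, ef
  2-simplices (10): abc, abe, acf, ade, adf, bcd, bdf, bef, cde, cef

Hence C_0 ≅ Z^6, C_1 ≅ Z^15, C_2 ≅ Z^10.

∂_1: C_1 → C_0 is given by ∂[p,q] = [q] − [p].
The resulting 6×15 matrix has rank 5, and its Smith normal form has invariant factors (1,1,1,1,1).

The boundary map ∂_2: C_2 → C_1 acts by ∂[p,q,r] = [q,r] − [p,r] + [p,q]. For instance
  ∂cde = de − ce + cd,
  ∂ade = de − ae + ad.
The 15×10 boundary matrix has rank 10 and Smith normal form diag(1,1,1,1,1,1,1,1,1,2).

Now H_k = ker ∂_k / im ∂_{k+1}, so:

  H_0: rank C_0 − rank ∂_1 = 6 − 5 = 1, and the invariant factors of ∂_1 are all 1, so H_0 = Z.
  H_1: rank ker ∂_1 − rank ∂_2 = (15 − 5) − 10 = 0, and ∂_2 has invariant factor 2 > 1, so H_1 = Z/2.
  H_2: rank ker ∂_2 − rank ∂_3 = (10 − 10) − 0 = 0, and there is no ∂_3, so H_2 = 0.

As a check, the Euler characteristic is 6 − 15 + 10 = 1, which agrees with 1 − 0 + 0 = 1.

H_0 = Z,  H_1 = Z/2,  H_2 = 0.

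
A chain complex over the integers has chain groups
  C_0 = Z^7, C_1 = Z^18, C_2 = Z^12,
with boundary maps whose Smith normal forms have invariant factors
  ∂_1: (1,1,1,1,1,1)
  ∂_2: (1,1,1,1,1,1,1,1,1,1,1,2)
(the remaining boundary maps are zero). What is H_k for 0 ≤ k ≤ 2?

H_0 ≅ Z,  H_1 ≅ Z/2,  H_2 = 0.

H_0: b_0 = 7 − 0 − 6 = 1; torsion from ∂_1 factors > 1: none. So H_0 ≅ Z.
H_1: b_1 = 18 − 6 − 12 = 0; torsion from ∂_2 factors > 1: [2]. So H_1 ≅ Z/2.
H_2: b_2 = 12 − 12 − 0 = 0; torsion from ∂_3 factors > 1: none. So H_2 ≅ 0.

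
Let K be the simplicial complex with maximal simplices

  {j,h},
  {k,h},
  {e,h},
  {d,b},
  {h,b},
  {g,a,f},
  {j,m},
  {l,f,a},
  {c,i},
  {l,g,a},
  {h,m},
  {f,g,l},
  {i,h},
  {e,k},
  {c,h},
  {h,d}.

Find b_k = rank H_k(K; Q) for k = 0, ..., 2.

b_0 = 2, b_1 = 4, b_2 = 1.

Take the total order a < b < c < d < e < f < g < h < i < j < k < l < m on the vertex set. Then K (dimension 2) consists of the simplices:

  0-simplices (13): a, b, c, d, e, f, g, h, i, j, k, l, m
  1-simplices (18): af, ag, al, bd, bh, ch, ci, dh, eh, ek, fg, fl, gl, hi, hj, hk, hm, jm
  2-simplices (4): afg, afl, agl, fgl

Hence C_0 ≅ Z^13, C_1 ≅ Z^18, C_2 ≅ Z^4.

Boundary ∂_1: C_1 → C_0 is given by ∂[p,q] = [q] − [p]. For instance
  ∂gl = l − g.
This gives a 13×18 integer matrix of rank 11; reducing to Smith normal form yields diagonal entries (1,1,1,1,1,1,1,1,1,1,1).

Boundary ∂_2: C_2 → C_1 maps a triangle to the signed sum of its edges. For instance
  ∂agl = gl − al + ag,
  ∂afg = fg − ag + af.
As a 18×4 matrix over Z this has rank 3, with invariant factors (1,1,1).

From H_k ≅ ker(∂_k) / im(∂_{k+1}) we obtain:

  H_0: rank C_0 − rank ∂_1 = 13 − 11 = 2, and the invariant factors of ∂_1 are all 1, so H_0 ≅ Z^2.
  H_1: rank ker ∂_1 − rank ∂_2 = (18 − 11) − 3 = 4, and the invariant factors of ∂_2 are all 1, so H_1 ≅ Z^4.
  H_2: rank ker ∂_2 − rank ∂_3 = (4 − 3) − 0 = 1, and there is no ∂_3, so H_2 ≅ Z.

(K is a triangulation of the disjoint union of the 2-sphere S^2 and a wedge of 4 circles.)

Hence the Betti numbers are b_0 = 2, b_1 = 4, b_2 = 1.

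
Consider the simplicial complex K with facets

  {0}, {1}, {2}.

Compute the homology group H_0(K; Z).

Order the vertices as 0 < 1 < 2. Listing each simplex with vertices in this order, K has dimension 0 with simplices:

  0-simplices (3): [0], [1], [2]

giving chain groups C_0 ≅ Z^3.

From H_k ≅ ker(∂_k) / im(∂_{k+1}) we obtain:

  H_0: rank C_0 − rank ∂_1 = 3 − 0 = 3, and there is no ∂_1, so H_0 ≅ Z^3.

H_0 = Z^3.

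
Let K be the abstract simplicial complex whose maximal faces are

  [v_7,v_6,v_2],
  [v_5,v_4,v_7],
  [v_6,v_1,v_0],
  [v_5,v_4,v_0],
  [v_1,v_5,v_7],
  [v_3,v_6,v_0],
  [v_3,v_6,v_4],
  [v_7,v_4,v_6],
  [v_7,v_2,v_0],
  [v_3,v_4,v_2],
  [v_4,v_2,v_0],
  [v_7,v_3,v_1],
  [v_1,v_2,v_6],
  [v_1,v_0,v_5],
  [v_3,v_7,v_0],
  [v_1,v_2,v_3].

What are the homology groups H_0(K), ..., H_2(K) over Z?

H_0 = Z,  H_1 = Z^2,  H_2 = Z.

K has 8 vertices, 24 edges, 16 triangles.
rank ∂_0 = 0, rank ∂_1 = 7 ⇒ b_0 = 8 − 0 − 7 = 1; all invariant factors of ∂_1 are 1 so no torsion. So H_0 ≅ Z.
rank ∂_1 = 7, rank ∂_2 = 15 ⇒ b_1 = 24 − 7 − 15 = 2; all invariant factors of ∂_2 are 1 so no torsion. So H_1 ≅ Z^2.
rank ∂_2 = 15, rank ∂_3 = 0 ⇒ b_2 = 16 − 15 − 0 = 1. So H_2 ≅ Z.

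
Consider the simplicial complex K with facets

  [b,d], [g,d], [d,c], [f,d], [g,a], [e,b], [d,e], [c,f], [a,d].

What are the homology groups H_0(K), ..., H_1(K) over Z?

H_0 = Z,  H_1 = Z^3.

Order the vertices as a < b < c < d < e < f < g. Listing each simplex with vertices in this order, K has dimension 1 with simplices:

  0-simplices (7): a, b, c, d, e, f, g
  1-simplices (9): ad, ag, bd, be, cd, cf, de, df, dg

Hence C_0 ≅ Z^7, C_1 ≅ Z^9.

Boundary ∂_1: C_1 → C_0 maps an edge to its endpoints' difference, ∂[p,q] = q − p. For instance
  ∂cf = f − c.
This gives a 7×9 integer matrix of rank 6; reducing to Smith normal form yields diagonal entries (1,1,1,1,1,1).

From H_k ≅ ker(∂_k) / im(∂_{k+1}) we obtain:

  H_0: rank C_0 − rank ∂_1 = 7 − 6 = 1, and the invariant factors of ∂_1 are all 1, so H_0 ≅ Z.
  H_1: rank ker ∂_1 − rank ∂_2 = (9 − 6) − 0 = 3, and there is no ∂_2, so H_1 ≅ Z^3.

As a check, the Euler characteristic is 7 − 9 = -2, which agrees with 1 − 3 = -2.
(K is a triangulation of a wedge of 3 circles.)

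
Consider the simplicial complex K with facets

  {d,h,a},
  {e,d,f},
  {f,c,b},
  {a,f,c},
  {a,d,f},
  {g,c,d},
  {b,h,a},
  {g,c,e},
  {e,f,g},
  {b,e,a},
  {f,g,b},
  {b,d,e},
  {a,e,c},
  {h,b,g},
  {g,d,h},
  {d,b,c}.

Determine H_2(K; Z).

H_2 ≅ Z.

Order the vertices as a < b < c < d < e < f < g < h. Listing each simplex with vertices in this order, K has dimension 2 with simplices:

  0-simplices (8): a, b, c, d, e, f, g, h
  1-simplices (24): ab, ac, ad, ae, af, ah, bc, bd, be, bf, bg, bh, cd, ce, cf, cg, de, df, dg, dh, ef, eg, fg, gh
  2-simplices (16): abe, abh, ace, acf, adf, adh, bcd, bcf, bde, bfg, bgh, cdg, ceg, def, dgh, efg

giving chain groups C_0 ≅ Z^8, C_1 ≅ Z^24, C_2 ≅ Z^16.

Boundary ∂_1: C_1 → C_0 maps an edge to its endpoints' difference, ∂[p,q] = q − p. For instance
  ∂bg = g − b.
The 8×24 boundary matrix has rank 7 and Smith normal form diag(1,1,1,1,1,1,1).

Boundary ∂_2: C_2 → C_1 acts by ∂[p,q,r] = [q,r] − [p,r] + [p,q]. For instance
  ∂bde = de − be + bd,
  ∂dgh = gh − dh + dg.
As a 24×16 matrix over Z this has rank 15, with invariant factors (1,1,1,1,1,1,1,1,1,1,1,1,1,1,1).

From H_k ≅ ker(∂_k) / im(∂_{k+1}) we obtain:

  H_2: rank ker ∂_2 − rank ∂_3 = (16 − 15) − 0 = 1, and there is no ∂_3, so H_2 ≅ Z.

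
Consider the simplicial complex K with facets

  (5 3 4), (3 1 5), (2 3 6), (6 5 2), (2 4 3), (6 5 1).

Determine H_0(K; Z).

Take the total order 1 < 2 < 3 < 4 < 5 < 6 on the vertex set. Then K (dimension 2) consists of the simplices:

  0-simplices (6): [1], [2], [3], [4], [5], [6]
  1-simplices (12): [1,3], [1,5], [1,6], [2,3], [2,4], [2,5], [2,6], [3,4], [3,5], [3,6], [4,5], [5,6]
  2-simplices (6): [1,3,5], [1,5,6], [2,3,4], [2,3,6], [2,5,6], [3,4,5]

giving chain groups C_0 ≅ Z^6, C_1 ≅ Z^12, C_2 ≅ Z^6.

∂_1: C_1 → C_0 maps an edge to its endpoints' difference, ∂[p,q] = q − p.
The 6×12 boundary matrix has rank 5 and Smith normal form diag(1,1,1,1,1).

The boundary map ∂_2: C_2 → C_1 acts by ∂[p,q,r] = [q,r] − [p,r] + [p,q]. For instance
  ∂[1,5,6] = [5,6] − [1,6] + [1,5],
  ∂[1,3,5] = [3,5] − [1,5] + [1,3].
The resulting 12×6 matrix has rank 6, and its Smith normal form has invariant factors (1,1,1,1,1,1).

From H_k ≅ ker(∂_k) / im(∂_{k+1}) we obtain:

  H_0: rank C_0 − rank ∂_1 = 6 − 5 = 1, and the invariant factors of ∂_1 are all 1, so H_0 ≅ Z.

(K is a triangulation of the cylinder S^1 x I.)

H_0 ≅ Z.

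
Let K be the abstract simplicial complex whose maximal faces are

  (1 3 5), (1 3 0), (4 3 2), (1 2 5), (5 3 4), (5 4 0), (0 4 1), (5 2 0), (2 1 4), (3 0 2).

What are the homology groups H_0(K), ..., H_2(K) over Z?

H_0 = Z,  H_1 = Z/2,  H_2 = 0.

K has 6 vertices, 15 edges, 10 triangles.
rank ∂_0 = 0, rank ∂_1 = 5 ⇒ b_0 = 6 − 0 − 5 = 1; all invariant factors of ∂_1 are 1 so no torsion. So H_0 = Z.
rank ∂_1 = 5, rank ∂_2 = 10 ⇒ b_1 = 15 − 5 − 10 = 0; ∂_2 has invariant factor(s) [2] giving torsion. So H_1 = Z/2.
rank ∂_2 = 10, rank ∂_3 = 0 ⇒ b_2 = 10 − 10 − 0 = 0. So H_2 = 0.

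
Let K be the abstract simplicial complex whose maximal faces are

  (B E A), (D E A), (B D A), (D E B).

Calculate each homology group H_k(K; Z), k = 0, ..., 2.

H_0 ≅ Z,  H_1 = 0,  H_2 ≅ Z.

K has 4 vertices, 6 edges, 4 triangles.
rank ∂_0 = 0, rank ∂_1 = 3 ⇒ b_0 = 4 − 0 − 3 = 1; all invariant factors of ∂_1 are 1 so no torsion. So H_0 ≅ Z.
rank ∂_1 = 3, rank ∂_2 = 3 ⇒ b_1 = 6 − 3 − 3 = 0; all invariant factors of ∂_2 are 1 so no torsion. So H_1 ≅ 0.
rank ∂_2 = 3, rank ∂_3 = 0 ⇒ b_2 = 4 − 3 − 0 = 1. So H_2 ≅ Z.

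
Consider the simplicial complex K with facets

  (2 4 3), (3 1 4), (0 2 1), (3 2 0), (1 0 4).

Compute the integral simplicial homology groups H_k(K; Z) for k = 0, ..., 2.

We work with the vertex ordering 0 < 1 < 2 < 3 < 4. The simplices of K, each written with vertices in increasing order, are:

  0-simplices (5): [0], [1], [2], [3], [4]
  1-simplices (10): [0,1], [0,2], [0,3], [0,4], [1,2], [1,3], [1,4], [2,3], [2,4], [3,4]
  2-simplices (5): [0,1,2], [0,1,4], [0,2,3], [1,3,4], [2,3,4]

so the chain groups are C_0 ≅ Z^5, C_1 ≅ Z^10, C_2 ≅ Z^5.

Boundary ∂_1: C_1 → C_0 maps an edge to its endpoints' difference, ∂[p,q] = q − p. For instance
  ∂[0,2] = [2] − [0].
This gives a 5×10 integer matrix of rank 4; reducing to Smith normal form yields diagonal entries (1,1,1,1).

Boundary ∂_2: C_2 → C_1 sends each 2-simplex [p,q,r] to [q,r] − [p,r] + [p,q]. For instance
  ∂[1,3,4] = [3,4] − [1,4] + [1,3],
  ∂[2,3,4] = [3,4] − [2,4] + [2,3].
The resulting 10×5 matrix has rank 5, and its Smith normal form has invariant factors (1,1,1,1,1).

Computing H_k = (kernel of ∂_k) / (image of ∂_{k+1}):

  H_0: rank C_0 − rank ∂_1 = 5 − 4 = 1, and the invariant factors of ∂_1 are all 1, so H_0 ≅ Z.
  H_1: rank ker ∂_1 − rank ∂_2 = (10 − 4) − 5 = 1, and the invariant factors of ∂_2 are all 1, so H_1 ≅ Z.
  H_2: rank ker ∂_2 − rank ∂_3 = (5 − 5) − 0 = 0, and there is no ∂_3, so H_2 ≅ 0.

H_0 = Z,  H_1 = Z,  H_2 = 0.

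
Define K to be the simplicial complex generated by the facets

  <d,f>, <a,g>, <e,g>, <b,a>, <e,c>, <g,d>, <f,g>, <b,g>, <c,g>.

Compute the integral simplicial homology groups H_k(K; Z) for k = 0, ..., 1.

Order the vertices as a < b < c < d < e < f < g. Listing each simplex with vertices in this order, K has dimension 1 with simplices:

  0-simplices (7): a, b, c, d, e, f, g
  1-simplices (9): ab, ag, bg, ce, cg, df, dg, eg, fg

Hence C_0 ≅ Z^7, C_1 ≅ Z^9.

∂_1: C_1 → C_0 sends each edge [p,q] (with p < q) to q − p. For instance
  ∂df = f − d.
This gives a 7×9 integer matrix of rank 6; reducing to Smith normal form yields diagonal entries (1,1,1,1,1,1).

Reading off H_k = ker ∂_k / im ∂_{k+1}:

  H_0: rank C_0 − rank ∂_1 = 7 − 6 = 1, and the invariant factors of ∂_1 are all 1, so H_0 ≅ Z.
  H_1: rank ker ∂_1 − rank ∂_2 = (9 − 6) − 0 = 3, and there is no ∂_2, so H_1 ≅ Z^3.

As a check, the Euler characteristic is 7 − 9 = -2, which agrees with 1 − 3 = -2.
(K is a triangulation of a wedge of 3 circles.)

H_0 ≅ Z,  H_1 ≅ Z^3.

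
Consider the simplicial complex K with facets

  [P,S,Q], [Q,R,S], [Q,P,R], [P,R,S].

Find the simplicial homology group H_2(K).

Order the vertices as P < Q < R < S. Listing each simplex with vertices in this order, K has dimension 2 with simplices:

  0-simplices (4): P, Q, R, S
  1-simplices (6): PQ, PR, PS, QR, QS, RS
  2-simplices (4): PQR, PQS, PRS, QRS

so the chain groups are C_0 ≅ Z^4, C_1 ≅ Z^6, C_2 ≅ Z^4.

Boundary ∂_1: C_1 → C_0 maps an edge to its endpoints' difference, ∂[p,q] = q − p. For instance
  ∂QS = S − Q.
The resulting 4×6 matrix has rank 3, and its Smith normal form has invariant factors (1,1,1).

∂_2: C_2 → C_1 sends each 2-simplex [p,q,r] to [q,r] − [p,r] + [p,q]. For instance
  ∂PRS = RS − PS + PR,
  ∂PQS = QS − PS + PQ.
This gives a 6×4 integer matrix of rank 3; reducing to Smith normal form yields diagonal entries (1,1,1).

Now H_k = ker ∂_k / im ∂_{k+1}, so:

  H_2: rank ker ∂_2 − rank ∂_3 = (4 − 3) − 0 = 1, and there is no ∂_3, so H_2 = Z.

H_2 ≅ Z.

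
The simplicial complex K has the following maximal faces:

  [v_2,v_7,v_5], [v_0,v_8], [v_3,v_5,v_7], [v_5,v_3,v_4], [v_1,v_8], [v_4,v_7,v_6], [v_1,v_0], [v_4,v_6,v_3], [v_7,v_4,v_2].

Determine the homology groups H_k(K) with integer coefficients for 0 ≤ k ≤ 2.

H_0 = Z^2,  H_1 = Z^2,  H_2 = 0.

We work with the vertex ordering v_0 < v_1 < v_2 < v_3 < v_4 < v_5 < v_6 < v_7 < v_8. The simplices of K, each written with vertices in increasing order, are:

  0-simplices (9): [v_0], [v_1], [v_2], [v_3], [v_4], [v_5], [v_6], [v_7], [v_8]
  1-simplices (15): (15 of them)
  2-simplices (6): [v_2,v_4,v_7], [v_2,v_5,v_7], [v_3,v_4,v_5], [v_3,v_4,v_6], [v_3,v_5,v_7], [v_4,v_6,v_7]

giving chain groups C_0 ≅ Z^9, C_1 ≅ Z^15, C_2 ≅ Z^6.

∂_1: C_1 → C_0 is given by ∂[p,q] = [q] − [p]. For instance
  ∂[v_3,v_5] = [v_5] − [v_3].
The resulting 9×15 matrix has rank 7, and its Smith normal form has invariant factors (1,1,1,1,1,1,1).

∂_2: C_2 → C_1 maps a triangle to the signed sum of its edges. For instance
  ∂[v_3,v_5,v_7] = [v_5,v_7] − [v_3,v_7] + [v_3,v_5],
  ∂[v_3,v_4,v_5] = [v_4,v_5] − [v_3,v_5] + [v_3,v_4].
The 15×6 boundary matrix has rank 6 and Smith normal form diag(1,1,1,1,1,1).

Now H_k = ker ∂_k / im ∂_{k+1}, so:

  H_0: rank C_0 − rank ∂_1 = 9 − 7 = 2, and the invariant factors of ∂_1 are all 1, so H_0 = Z^2.
  H_1: rank ker ∂_1 − rank ∂_2 = (15 − 7) − 6 = 2, and the invariant factors of ∂_2 are all 1, so H_1 = Z^2.
  H_2: rank ker ∂_2 − rank ∂_3 = (6 − 6) − 0 = 0, and there is no ∂_3, so H_2 = 0.

(K is a triangulation of the disjoint union of the cylinder S^1 x I and the circle S^1.)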